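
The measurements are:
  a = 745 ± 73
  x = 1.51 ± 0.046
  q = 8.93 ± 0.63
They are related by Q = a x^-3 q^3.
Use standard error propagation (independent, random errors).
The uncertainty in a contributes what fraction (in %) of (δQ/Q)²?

15.3%

(δQ/Q)² = (1·δa/a)² + (-3·δx/x)² + (3·δq/q)²
  a term: (1×0.0980)² = 0.00960
  x term: (-3×0.0305)² = 0.00835
  q term: (3×0.0705)² = 0.0448
Total = 0.0627. Share from a = 0.00960/0.0627 = 0.153.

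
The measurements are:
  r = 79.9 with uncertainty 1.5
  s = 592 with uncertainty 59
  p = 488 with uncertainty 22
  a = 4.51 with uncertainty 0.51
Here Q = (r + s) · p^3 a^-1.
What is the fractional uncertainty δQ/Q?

0.197

Let u = r + s = 672. δu = √(δr² + δs²) = √(2.25 + 3480) = 59.0, so δu/u = 0.0878.
Q is then a monomial in u, p, a:
δQ/Q = √((δu/u)² + (3·δp/p)² + (-1·δa/a)²) = √(0.00772 + 0.0183 + 0.0128) = 0.197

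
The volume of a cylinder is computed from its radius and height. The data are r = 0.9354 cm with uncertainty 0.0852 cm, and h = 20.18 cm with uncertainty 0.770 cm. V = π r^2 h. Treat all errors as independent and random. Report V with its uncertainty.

55.47 ± 10.3 cm^3

Since V is a product/quotient, work with relative uncertainties:
  (2·δr/r)² = (2×0.0911)² = 0.0332;  (1·δh/h)² = (1×0.0382)² = 0.00146
δV/V = √(0.0346) = 0.186
V = 55.47 cm^3, so δV = 0.186 × 55.47 = 10.3 cm^3.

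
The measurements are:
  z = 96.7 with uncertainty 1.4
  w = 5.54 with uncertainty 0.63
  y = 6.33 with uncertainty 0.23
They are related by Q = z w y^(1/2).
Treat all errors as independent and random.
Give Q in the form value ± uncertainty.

For a monomial Q ∝ z, w, y^(1/2), fractional errors add in quadrature:
  (1·δz/z)² = (1×0.0145)² = 0.000210;  (1·δw/w)² = (1×0.114)² = 0.0129;  (½·δy/y)² = (0.5×0.0363)² = 0.000330
δQ/Q = √(0.0135) = 0.116
Q = 1350, so δQ = 0.116 × 1350 = 156.

1350 ± 156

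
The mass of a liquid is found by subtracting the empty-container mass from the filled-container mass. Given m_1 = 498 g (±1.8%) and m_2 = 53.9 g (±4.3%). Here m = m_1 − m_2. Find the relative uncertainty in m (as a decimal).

Each term contributes (cᵢ δxᵢ)² to (δm)²:
  (δm_1)² = 80.4;  (δm_2)² = 5.37
δm = √(85.7) = 9.26 g
m = 444 g, so δm/m = 9.26/444 = 0.0208.

0.0208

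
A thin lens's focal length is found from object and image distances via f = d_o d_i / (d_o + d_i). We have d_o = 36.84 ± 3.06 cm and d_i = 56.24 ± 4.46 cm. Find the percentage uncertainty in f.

∂f/∂d_o = (d_i/(d_o+d_i))² = 0.365;  ∂f/∂d_i = (d_o/(d_o+d_i))² = 0.157
δf = √((∂f/∂d_o · δd_o)² + (∂f/∂d_i · δd_i)²) = √(1.25 + 0.488) = 1.32 cm
f = 22.26 cm, so δf/f = 1.32/22.26 = 0.0592.

5.92%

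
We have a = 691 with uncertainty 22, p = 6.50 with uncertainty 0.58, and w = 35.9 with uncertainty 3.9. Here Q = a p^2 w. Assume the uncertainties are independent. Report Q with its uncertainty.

(1.05 ± 0.222) × 10^6

Since Q is a product/quotient, work with relative uncertainties:
  (1·δa/a)² = (1×0.0318)² = 0.00101;  (2·δp/p)² = (2×0.0892)² = 0.0318;  (1·δw/w)² = (1×0.109)² = 0.0118
δQ/Q = √(0.0447) = 0.211
Q = 1.05e+06, so δQ = 0.211 × 1.05e+06 = 2.22e+05.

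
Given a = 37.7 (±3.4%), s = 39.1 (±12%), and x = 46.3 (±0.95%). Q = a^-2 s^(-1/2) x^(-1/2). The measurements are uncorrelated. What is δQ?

1.5e-06

Each factor contributes (exponent × relative error)² to (δQ/Q)²:
  (-2·δa/a)² = (-2×0.0340)² = 0.00462;  (−½·δs/s)² = (-0.5×0.120)² = 0.00360;  (−½·δx/x)² = (-0.5×0.00950)² = 2.26e-05
δQ/Q = √(0.00825) = 0.0908
Q = 1.65e-05, so δQ = 0.0908 × 1.65e-05 = 1.5e-06.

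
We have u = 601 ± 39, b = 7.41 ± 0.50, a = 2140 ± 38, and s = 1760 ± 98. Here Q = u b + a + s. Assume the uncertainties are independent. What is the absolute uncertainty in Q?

430

Let p = u·b = 4450. δp/p = √((1·δu/u)² + (1·δb/b)²) = √(0.00421 + 0.00455) = 0.0936, so δp = 417.
Q = p + a + s: δQ = √(δp² + δa² + δs²) = √(1.74e+05 + 1440 + 9600) = 430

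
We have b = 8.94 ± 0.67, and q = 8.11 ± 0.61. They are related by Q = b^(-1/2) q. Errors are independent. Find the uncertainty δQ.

0.228

Since Q is a product/quotient, work with relative uncertainties:
  (−½·δb/b)² = (-0.5×0.0749)² = 0.00140;  (1·δq/q)² = (1×0.0752)² = 0.00566
δQ/Q = √(0.00706) = 0.0840
Q = 2.71, so δQ = 0.0840 × 2.71 = 0.228.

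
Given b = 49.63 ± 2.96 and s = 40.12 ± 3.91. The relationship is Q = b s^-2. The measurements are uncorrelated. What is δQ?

Each factor contributes (exponent × relative error)² to (δQ/Q)²:
  (1·δb/b)² = (1×0.0596)² = 0.00356;  (-2·δs/s)² = (-2×0.0975)² = 0.0380
δQ/Q = √(0.0415) = 0.204
Q = 0.03083, so δQ = 0.204 × 0.03083 = 0.00628.

0.00628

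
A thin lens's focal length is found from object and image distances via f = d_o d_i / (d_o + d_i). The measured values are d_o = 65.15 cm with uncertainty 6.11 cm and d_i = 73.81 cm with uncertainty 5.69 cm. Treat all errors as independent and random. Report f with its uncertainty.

34.61 ± 2.13 cm

∂f/∂d_o = (d_i/(d_o+d_i))² = 0.282;  ∂f/∂d_i = (d_o/(d_o+d_i))² = 0.220
δf = √((∂f/∂d_o · δd_o)² + (∂f/∂d_i · δd_i)²) = √(2.97 + 1.56) = 2.13 cm
f = 34.61 cm.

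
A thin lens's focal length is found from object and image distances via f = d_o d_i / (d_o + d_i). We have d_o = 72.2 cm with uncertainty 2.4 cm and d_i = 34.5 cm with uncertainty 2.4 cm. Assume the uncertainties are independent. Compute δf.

1.13 cm

∂f/∂d_o = (d_i/(d_o+d_i))² = 0.105;  ∂f/∂d_i = (d_o/(d_o+d_i))² = 0.458
δf = √((∂f/∂d_o · δd_o)² + (∂f/∂d_i · δd_i)²) = √(0.0630 + 1.21) = 1.13 cm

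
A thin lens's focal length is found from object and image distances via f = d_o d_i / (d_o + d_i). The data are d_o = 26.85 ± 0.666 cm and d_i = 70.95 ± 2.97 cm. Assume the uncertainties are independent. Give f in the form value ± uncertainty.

∂f/∂d_o = (d_i/(d_o+d_i))² = 0.526;  ∂f/∂d_i = (d_o/(d_o+d_i))² = 0.0754
δf = √((∂f/∂d_o · δd_o)² + (∂f/∂d_i · δd_i)²) = √(0.123 + 0.0501) = 0.416 cm
f = 19.48 cm.

19.48 ± 0.416 cm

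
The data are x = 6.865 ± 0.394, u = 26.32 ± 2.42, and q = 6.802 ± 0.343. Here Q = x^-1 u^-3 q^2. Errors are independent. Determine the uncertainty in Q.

Products/powers → add relative errors in quadrature, weighted by exponent:
  (-1·δx/x)² = (-1×0.0574)² = 0.00329;  (-3·δu/u)² = (-3×0.0919)² = 0.0761;  (2·δq/q)² = (2×0.0504)² = 0.0102
δQ/Q = √(0.0896) = 0.299
Q = 0.0003696, so δQ = 0.299 × 0.0003696 = 0.000111.

0.000111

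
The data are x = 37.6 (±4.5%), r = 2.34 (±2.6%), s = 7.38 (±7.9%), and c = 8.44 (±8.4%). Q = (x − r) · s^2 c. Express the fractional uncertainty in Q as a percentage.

Let u = x − r = 35.3. δu = √(δx² + δr²) = √(2.86 + 0.00370) = 1.69, so δu/u = 0.0480.
Q is then a monomial in u, s, c:
δQ/Q = √((δu/u)² + (2·δs/s)² + (1·δc/c)²) = √(0.00231 + 0.0250 + 0.00706) = 0.185

18.5%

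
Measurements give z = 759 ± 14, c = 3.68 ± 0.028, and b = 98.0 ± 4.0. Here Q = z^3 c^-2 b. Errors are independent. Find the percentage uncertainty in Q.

Products/powers → add relative errors in quadrature, weighted by exponent:
  (3·δz/z)² = (3×0.0184)² = 0.00306;  (-2·δc/c)² = (-2×0.00761)² = 0.000232;  (1·δb/b)² = (1×0.0408)² = 0.00167
δQ/Q = √(0.00496) = 0.0704

7.04%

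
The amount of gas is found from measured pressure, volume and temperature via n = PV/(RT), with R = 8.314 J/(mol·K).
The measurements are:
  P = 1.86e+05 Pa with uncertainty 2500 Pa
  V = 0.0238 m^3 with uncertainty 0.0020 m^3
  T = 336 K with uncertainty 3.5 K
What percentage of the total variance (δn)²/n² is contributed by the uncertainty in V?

(δn/n)² = (1·δP/P)² + (1·δV/V)² + (-1·δT/T)²
  P term: (1×0.0134)² = 0.000181
  V term: (1×0.0840)² = 0.00706
  T term: (-1×0.0104)² = 0.000109
Total = 0.00735. Share from V = 0.00706/0.00735 = 0.961.

96.1%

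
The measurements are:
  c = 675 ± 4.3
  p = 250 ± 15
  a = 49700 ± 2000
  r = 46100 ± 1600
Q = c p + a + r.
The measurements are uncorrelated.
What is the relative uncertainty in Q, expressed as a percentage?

Let w = c·p = 1.69e+05. δw/w = √((1·δc/c)² + (1·δp/p)²) = √(4.06e-05 + 0.00360) = 0.0603, so δw = 10200.
Q = w + a + r: δQ = √(δw² + δa² + δr²) = √(1.04e+08 + 4e+06 + 2.56e+06) = 10500
Q = 2.65e+05, so δQ/Q = 10500/2.65e+05 = 0.0397.

3.97%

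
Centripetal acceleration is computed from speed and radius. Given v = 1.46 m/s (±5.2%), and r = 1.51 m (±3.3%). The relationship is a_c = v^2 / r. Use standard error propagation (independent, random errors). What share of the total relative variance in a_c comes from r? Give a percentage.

9.15%

(δa_c/a_c)² = (2·δv/v)² + (-1·δr/r)²
  v term: (2×0.0520)² = 0.0108
  r term: (-1×0.0330)² = 0.00109
Total = 0.0119. Share from r = 0.00109/0.0119 = 0.0915.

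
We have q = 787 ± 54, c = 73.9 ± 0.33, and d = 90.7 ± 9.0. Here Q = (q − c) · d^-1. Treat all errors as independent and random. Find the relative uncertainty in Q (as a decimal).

Let u = q − c = 713. δu = √(δq² + δc²) = √(2920 + 0.109) = 54.0, so δu/u = 0.0757.
Q is then a monomial in u, d:
δQ/Q = √((δu/u)² + (-1·δd/d)²) = √(0.00573 + 0.00985) = 0.125

0.125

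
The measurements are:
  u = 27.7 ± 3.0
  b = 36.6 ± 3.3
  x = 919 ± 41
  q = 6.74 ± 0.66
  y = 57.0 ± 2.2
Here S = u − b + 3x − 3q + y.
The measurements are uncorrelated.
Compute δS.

123

Absolute uncertainties add in quadrature for a linear combination:
  (δu)² = 9.00;  (δb)² = 10.9;  (3·δx)² = 15100;  (3·δq)² = 3.92;  (δy)² = 4.84
δS = √(15200) = 123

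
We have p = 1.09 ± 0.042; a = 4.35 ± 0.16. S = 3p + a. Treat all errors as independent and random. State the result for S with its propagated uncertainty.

Absolute uncertainties add in quadrature for a linear combination:
  (3·δp)² = 0.0159;  (δa)² = 0.0256
δS = √(0.0415) = 0.204
S = 7.62.

7.62 ± 0.204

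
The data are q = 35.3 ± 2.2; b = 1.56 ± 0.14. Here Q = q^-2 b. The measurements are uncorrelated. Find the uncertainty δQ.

0.000192

Q is a product of powers, so relative uncertainties combine in quadrature:
  (-2·δq/q)² = (-2×0.0623)² = 0.0155;  (1·δb/b)² = (1×0.0897)² = 0.00805
δQ/Q = √(0.0236) = 0.154
Q = 0.00125, so δQ = 0.154 × 0.00125 = 0.000192.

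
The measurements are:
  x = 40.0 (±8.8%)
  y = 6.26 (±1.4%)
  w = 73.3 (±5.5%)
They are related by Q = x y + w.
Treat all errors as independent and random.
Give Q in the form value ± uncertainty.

324 ± 22.7

Let p = x·y = 250. δp/p = √((1·δx/x)² + (1·δy/y)²) = √(0.00774 + 0.000196) = 0.0891, so δp = 22.3.
Q = p + w: δQ = √(δp² + δw²) = √(498 + 16.3) = 22.7
Q = 324.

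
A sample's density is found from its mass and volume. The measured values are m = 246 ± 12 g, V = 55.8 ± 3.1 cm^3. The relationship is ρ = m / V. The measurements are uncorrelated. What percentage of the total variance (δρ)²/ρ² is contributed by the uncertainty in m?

43.5%

(δρ/ρ)² = (1·δm/m)² + (-1·δV/V)²
  m term: (1×0.0488)² = 0.00238
  V term: (-1×0.0556)² = 0.00309
Total = 0.00547. Share from m = 0.00238/0.00547 = 0.435.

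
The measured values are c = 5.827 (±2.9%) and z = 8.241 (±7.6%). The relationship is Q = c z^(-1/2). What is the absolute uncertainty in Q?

0.0970

For a monomial Q ∝ c, z^(-1/2), fractional errors add in quadrature:
  (1·δc/c)² = (1×0.0290)² = 0.000841;  (−½·δz/z)² = (-0.5×0.0760)² = 0.00144
δQ/Q = √(0.00228) = 0.0478
Q = 2.030, so δQ = 0.0478 × 2.030 = 0.0970.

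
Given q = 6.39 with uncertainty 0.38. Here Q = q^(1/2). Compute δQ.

Q ∝ q^(1/2), so δQ/Q = |½| · δq/q = 0.5 × 0.0595 = 0.0297.
Q = 2.53, so δQ = 0.0297 × 2.53 = 0.0752.

0.0752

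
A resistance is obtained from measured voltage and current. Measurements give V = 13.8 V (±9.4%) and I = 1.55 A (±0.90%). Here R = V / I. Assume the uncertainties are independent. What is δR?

Products/powers → add relative errors in quadrature, weighted by exponent:
  (1·δV/V)² = (1×0.0940)² = 0.00884;  (-1·δI/I)² = (-1×0.00900)² = 8.1e-05
δR/R = √(0.00892) = 0.0944
R = 8.90 Ω, so δR = 0.0944 × 8.90 = 0.841 Ω.

0.841 Ω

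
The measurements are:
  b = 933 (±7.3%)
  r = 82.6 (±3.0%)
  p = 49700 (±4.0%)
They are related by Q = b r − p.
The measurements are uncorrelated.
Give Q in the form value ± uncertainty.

Let w = b·r = 77100. δw/w = √((1·δb/b)² + (1·δr/r)²) = √(0.00533 + 0.000900) = 0.0789, so δw = 6080.
Q = w − p: δQ = √(δw² + δp²) = √(3.7e+07 + 3.95e+06) = 6400
Q = 27400.

27400 ± 6400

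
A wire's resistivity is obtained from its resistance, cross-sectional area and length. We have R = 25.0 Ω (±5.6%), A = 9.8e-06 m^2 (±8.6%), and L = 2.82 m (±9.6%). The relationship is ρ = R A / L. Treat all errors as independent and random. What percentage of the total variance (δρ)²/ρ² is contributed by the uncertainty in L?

46.7%

(δρ/ρ)² = (1·δR/R)² + (1·δA/A)² + (-1·δL/L)²
  R term: (1×0.0560)² = 0.00314
  A term: (1×0.0860)² = 0.00740
  L term: (-1×0.0960)² = 0.00922
Total = 0.0197. Share from L = 0.00922/0.0197 = 0.467.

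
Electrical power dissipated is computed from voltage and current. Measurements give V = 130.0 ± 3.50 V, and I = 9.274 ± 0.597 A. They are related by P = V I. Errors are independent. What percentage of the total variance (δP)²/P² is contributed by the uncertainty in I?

(δP/P)² = (1·δV/V)² + (1·δI/I)²
  V term: (1×0.0269)² = 0.000725
  I term: (1×0.0644)² = 0.00414
Total = 0.00487. Share from I = 0.00414/0.00487 = 0.851.

85.1%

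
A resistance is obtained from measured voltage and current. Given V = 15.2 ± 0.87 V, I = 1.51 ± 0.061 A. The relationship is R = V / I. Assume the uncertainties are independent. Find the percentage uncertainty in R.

7.01%

Relative error in a monomial: (δR/R)² = Σ (nᵢ · δxᵢ/xᵢ)².
  (1·δV/V)² = (1×0.0572)² = 0.00328;  (-1·δI/I)² = (-1×0.0404)² = 0.00163
δR/R = √(0.00491) = 0.0701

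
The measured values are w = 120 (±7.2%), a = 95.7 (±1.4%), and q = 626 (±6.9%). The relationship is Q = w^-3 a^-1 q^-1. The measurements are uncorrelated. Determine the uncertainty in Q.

Relative error in a monomial: (δQ/Q)² = Σ (nᵢ · δxᵢ/xᵢ)².
  (-3·δw/w)² = (-3×0.0720)² = 0.0467;  (-1·δa/a)² = (-1×0.0140)² = 0.000196;  (-1·δq/q)² = (-1×0.0690)² = 0.00476
δQ/Q = √(0.0516) = 0.227
Q = 9.66e-12, so δQ = 0.227 × 9.66e-12 = 2.19e-12.

2.19e-12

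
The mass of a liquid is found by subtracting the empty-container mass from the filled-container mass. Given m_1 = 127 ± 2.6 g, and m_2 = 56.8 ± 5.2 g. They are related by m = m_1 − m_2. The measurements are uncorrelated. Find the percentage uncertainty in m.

8.28%

For a sum/difference, combine absolute errors in quadrature:
  (δm_1)² = 6.76;  (δm_2)² = 27.0
δm = √(33.8) = 5.81 g
m = 70.2 g, so δm/m = 5.81/70.2 = 0.0828.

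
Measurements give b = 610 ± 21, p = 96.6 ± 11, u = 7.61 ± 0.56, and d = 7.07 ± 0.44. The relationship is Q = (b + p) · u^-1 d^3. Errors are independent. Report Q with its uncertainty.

32800 ± 6680

Let w = b + p = 707. δw = √(δb² + δp²) = √(441 + 121) = 23.7, so δw/w = 0.0336.
Q is then a monomial in w, u, d:
δQ/Q = √((δw/w)² + (-1·δu/u)² + (3·δd/d)²) = √(0.00113 + 0.00542 + 0.0349) = 0.203
Q = 32800, so δQ = 0.203 × 32800 = 6680.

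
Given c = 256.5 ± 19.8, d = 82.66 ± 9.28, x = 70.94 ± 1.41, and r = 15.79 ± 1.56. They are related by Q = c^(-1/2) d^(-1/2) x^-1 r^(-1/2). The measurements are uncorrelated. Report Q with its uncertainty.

(2.436 ± 0.211) × 10^-5

Since Q is a product/quotient, work with relative uncertainties:
  (−½·δc/c)² = (-0.5×0.0772)² = 0.00149;  (−½·δd/d)² = (-0.5×0.112)² = 0.00315;  (-1·δx/x)² = (-1×0.0199)² = 0.000395;  (−½·δr/r)² = (-0.5×0.0988)² = 0.00244
δQ/Q = √(0.00748) = 0.0865
Q = 2.436e-05, so δQ = 0.0865 × 2.436e-05 = 2.11e-06.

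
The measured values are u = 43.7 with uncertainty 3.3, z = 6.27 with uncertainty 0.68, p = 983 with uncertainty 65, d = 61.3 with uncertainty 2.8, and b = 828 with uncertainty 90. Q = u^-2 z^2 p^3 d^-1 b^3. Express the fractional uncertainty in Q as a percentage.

Each factor contributes (exponent × relative error)² to (δQ/Q)²:
  (-2·δu/u)² = (-2×0.0755)² = 0.0228;  (2·δz/z)² = (2×0.108)² = 0.0470;  (3·δp/p)² = (3×0.0661)² = 0.0394;  (-1·δd/d)² = (-1×0.0457)² = 0.00209;  (3·δb/b)² = (3×0.109)² = 0.106
δQ/Q = √(0.218) = 0.467

46.7%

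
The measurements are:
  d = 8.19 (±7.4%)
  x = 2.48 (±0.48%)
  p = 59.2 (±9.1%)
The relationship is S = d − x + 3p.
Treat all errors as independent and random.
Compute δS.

For a sum/difference, combine absolute errors in quadrature:
  (δd)² = 0.367;  (δx)² = 0.000142;  (3·δp)² = 261
δS = √(262) = 16.2

16.2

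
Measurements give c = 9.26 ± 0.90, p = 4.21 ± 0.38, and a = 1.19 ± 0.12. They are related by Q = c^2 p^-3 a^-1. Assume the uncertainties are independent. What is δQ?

0.336

Each factor contributes (exponent × relative error)² to (δQ/Q)²:
  (2·δc/c)² = (2×0.0972)² = 0.0378;  (-3·δp/p)² = (-3×0.0903)² = 0.0733;  (-1·δa/a)² = (-1×0.101)² = 0.0102
δQ/Q = √(0.121) = 0.348
Q = 0.966, so δQ = 0.348 × 0.966 = 0.336.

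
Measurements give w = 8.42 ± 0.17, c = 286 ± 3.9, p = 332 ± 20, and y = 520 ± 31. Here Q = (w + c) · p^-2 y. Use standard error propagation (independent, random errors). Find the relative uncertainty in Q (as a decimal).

Let u = w + c = 294. δu = √(δw² + δc²) = √(0.0289 + 15.2) = 3.90, so δu/u = 0.0133.
Q is then a monomial in u, p, y:
δQ/Q = √((δu/u)² + (-2·δp/p)² + (1·δy/y)²) = √(0.000176 + 0.0145 + 0.00355) = 0.135

0.135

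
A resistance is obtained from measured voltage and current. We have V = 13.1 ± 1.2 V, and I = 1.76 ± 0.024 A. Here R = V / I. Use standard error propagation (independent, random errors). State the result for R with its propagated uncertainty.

7.44 ± 0.689 Ω

For a monomial R ∝ V, I^-1, fractional errors add in quadrature:
  (1·δV/V)² = (1×0.0916)² = 0.00839;  (-1·δI/I)² = (-1×0.0136)² = 0.000186
δR/R = √(0.00858) = 0.0926
R = 7.44 Ω, so δR = 0.0926 × 7.44 = 0.689 Ω.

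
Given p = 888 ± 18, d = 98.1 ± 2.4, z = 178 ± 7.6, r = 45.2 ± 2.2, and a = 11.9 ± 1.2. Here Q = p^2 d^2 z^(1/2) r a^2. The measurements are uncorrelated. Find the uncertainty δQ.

Since Q is a product/quotient, work with relative uncertainties:
  (2·δp/p)² = (2×0.0203)² = 0.00164;  (2·δd/d)² = (2×0.0245)² = 0.00239;  (½·δz/z)² = (0.5×0.0427)² = 0.000456;  (1·δr/r)² = (1×0.0487)² = 0.00237;  (2·δa/a)² = (2×0.101)² = 0.0407
δQ/Q = √(0.0475) = 0.218
Q = 6.48e+14, so δQ = 0.218 × 6.48e+14 = 1.41e+14.

1.41e+14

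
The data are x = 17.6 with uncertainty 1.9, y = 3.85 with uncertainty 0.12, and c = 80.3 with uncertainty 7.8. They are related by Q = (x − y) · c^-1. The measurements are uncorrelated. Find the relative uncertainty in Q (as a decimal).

0.169

Let u = x − y = 13.8. δu = √(δx² + δy²) = √(3.61 + 0.0144) = 1.90, so δu/u = 0.138.
Q is then a monomial in u, c:
δQ/Q = √((δu/u)² + (-1·δc/c)²) = √(0.0192 + 0.00944) = 0.169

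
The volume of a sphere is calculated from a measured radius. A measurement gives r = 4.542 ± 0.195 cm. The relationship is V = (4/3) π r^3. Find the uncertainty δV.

50.6 cm^3

Products/powers → add relative errors in quadrature, weighted by exponent:
  (3·δr/r)² = (3×0.0429)² = 0.0166
δV/V = √(0.0166) = 0.129
V = 392.5 cm^3, so δV = 0.129 × 392.5 = 50.6 cm^3.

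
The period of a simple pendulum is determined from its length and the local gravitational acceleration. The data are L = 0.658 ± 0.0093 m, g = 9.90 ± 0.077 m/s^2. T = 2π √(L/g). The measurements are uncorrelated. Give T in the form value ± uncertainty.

1.62 ± 0.0131 s

T is a product of powers, so relative uncertainties combine in quadrature:
  (½·δL/L)² = (0.5×0.0141)² = 4.99e-05;  (−½·δg/g)² = (-0.5×0.00778)² = 1.51e-05
δT/T = √(6.51e-05) = 0.00807
T = 1.62 s, so δT = 0.00807 × 1.62 = 0.0131 s.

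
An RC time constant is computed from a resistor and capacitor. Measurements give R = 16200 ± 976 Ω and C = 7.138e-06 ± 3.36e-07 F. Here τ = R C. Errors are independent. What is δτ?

For a monomial τ ∝ R, C, fractional errors add in quadrature:
  (1·δR/R)² = (1×0.0602)² = 0.00363;  (1·δC/C)² = (1×0.0471)² = 0.00222
δτ/τ = √(0.00585) = 0.0765
τ = 0.1156 s, so δτ = 0.0765 × 0.1156 = 0.00884 s.

0.00884 s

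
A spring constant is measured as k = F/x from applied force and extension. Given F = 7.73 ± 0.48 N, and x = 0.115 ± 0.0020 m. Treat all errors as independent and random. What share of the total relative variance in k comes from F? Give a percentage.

92.7%

(δk/k)² = (1·δF/F)² + (-1·δx/x)²
  F term: (1×0.0621)² = 0.00386
  x term: (-1×0.0174)² = 0.000302
Total = 0.00416. Share from F = 0.00386/0.00416 = 0.927.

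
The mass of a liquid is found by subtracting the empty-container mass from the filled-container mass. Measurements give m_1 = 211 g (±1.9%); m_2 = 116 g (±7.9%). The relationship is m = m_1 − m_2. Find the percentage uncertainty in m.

m is a linear combination, so absolute uncertainties add in quadrature:
  (δm_1)² = 16.1;  (δm_2)² = 84.0
δm = √(100) = 10.0 g
m = 95.0 g, so δm/m = 10.0/95.0 = 0.105.

10.5%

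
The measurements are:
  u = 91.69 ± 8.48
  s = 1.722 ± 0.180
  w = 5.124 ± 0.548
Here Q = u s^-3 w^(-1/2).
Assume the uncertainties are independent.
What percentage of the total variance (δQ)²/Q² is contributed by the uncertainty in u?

(δQ/Q)² = (1·δu/u)² + (-3·δs/s)² + (−½·δw/w)²
  u term: (1×0.0925)² = 0.00855
  s term: (-3×0.105)² = 0.0983
  w term: (-0.5×0.107)² = 0.00286
Total = 0.110. Share from u = 0.00855/0.110 = 0.0779.

7.79%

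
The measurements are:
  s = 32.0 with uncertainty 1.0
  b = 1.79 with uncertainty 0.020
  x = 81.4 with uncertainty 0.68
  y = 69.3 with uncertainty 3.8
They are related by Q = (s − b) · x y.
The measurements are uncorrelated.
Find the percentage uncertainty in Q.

Let u = s − b = 30.2. δu = √(δs² + δb²) = √(1.00 + 0.000400) = 1.00, so δu/u = 0.0331.
Q is then a monomial in u, x, y:
δQ/Q = √((δu/u)² + (1·δx/x)² + (1·δy/y)²) = √(0.00110 + 6.98e-05 + 0.00301) = 0.0646

6.46%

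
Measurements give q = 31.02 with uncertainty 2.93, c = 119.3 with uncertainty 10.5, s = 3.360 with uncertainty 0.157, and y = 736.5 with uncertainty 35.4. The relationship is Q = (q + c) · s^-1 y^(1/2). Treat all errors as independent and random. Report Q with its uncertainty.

Let u = q + c = 150.3. δu = √(δq² + δc²) = √(8.58 + 110) = 10.9, so δu/u = 0.0725.
Q is then a monomial in u, s, y:
δQ/Q = √((δu/u)² + (-1·δs/s)² + (½·δy/y)²) = √(0.00526 + 0.00218 + 0.000578) = 0.0896
Q = 1214, so δQ = 0.0896 × 1214 = 109.

1214 ± 109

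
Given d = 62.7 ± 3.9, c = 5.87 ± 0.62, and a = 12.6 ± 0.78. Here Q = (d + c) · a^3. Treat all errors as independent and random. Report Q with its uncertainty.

Let u = d + c = 68.6. δu = √(δd² + δc²) = √(15.2 + 0.384) = 3.95, so δu/u = 0.0576.
Q is then a monomial in u, a:
δQ/Q = √((δu/u)² + (3·δa/a)²) = √(0.00332 + 0.0345) = 0.194
Q = 1.37e+05, so δQ = 0.194 × 1.37e+05 = 26700.

(1.37 ± 0.267) × 10^5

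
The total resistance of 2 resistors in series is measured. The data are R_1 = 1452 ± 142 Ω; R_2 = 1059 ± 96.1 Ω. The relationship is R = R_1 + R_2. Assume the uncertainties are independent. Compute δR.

For a sum/difference, combine absolute errors in quadrature:
  (δR_1)² = 20200;  (δR_2)² = 9240
δR = √(29400) = 171 Ω

171 Ω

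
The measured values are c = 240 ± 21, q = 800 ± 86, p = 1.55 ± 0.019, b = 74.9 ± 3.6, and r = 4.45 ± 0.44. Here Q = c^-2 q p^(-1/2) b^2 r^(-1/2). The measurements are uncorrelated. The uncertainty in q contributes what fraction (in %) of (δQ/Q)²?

21.4%

(δQ/Q)² = (-2·δc/c)² + (1·δq/q)² + (−½·δp/p)² + (2·δb/b)² + (−½·δr/r)²
  c term: (-2×0.0875)² = 0.0306
  q term: (1×0.107)² = 0.0116
  p term: (-0.5×0.0123)² = 3.76e-05
  b term: (2×0.0481)² = 0.00924
  r term: (-0.5×0.0989)² = 0.00244
Total = 0.0539. Share from q = 0.0116/0.0539 = 0.214.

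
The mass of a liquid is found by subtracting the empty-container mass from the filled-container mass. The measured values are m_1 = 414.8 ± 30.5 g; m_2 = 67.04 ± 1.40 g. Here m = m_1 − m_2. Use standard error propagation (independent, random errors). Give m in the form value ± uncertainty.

Each term contributes (cᵢ δxᵢ)² to (δm)²:
  (δm_1)² = 930;  (δm_2)² = 1.96
δm = √(932) = 30.5 g
m = 347.8 g.

347.8 ± 30.5 g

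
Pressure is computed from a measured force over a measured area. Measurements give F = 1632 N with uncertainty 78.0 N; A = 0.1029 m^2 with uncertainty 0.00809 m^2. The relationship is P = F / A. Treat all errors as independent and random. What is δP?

1460 Pa

P is a product of powers, so relative uncertainties combine in quadrature:
  (1·δF/F)² = (1×0.0478)² = 0.00228;  (-1·δA/A)² = (-1×0.0786)² = 0.00618
δP/P = √(0.00847) = 0.0920
P = 15860 Pa, so δP = 0.0920 × 15860 = 1460 Pa.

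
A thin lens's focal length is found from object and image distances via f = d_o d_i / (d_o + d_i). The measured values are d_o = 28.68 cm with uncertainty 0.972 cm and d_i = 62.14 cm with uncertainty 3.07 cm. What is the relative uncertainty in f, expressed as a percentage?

2.79%

∂f/∂d_o = (d_i/(d_o+d_i))² = 0.468;  ∂f/∂d_i = (d_o/(d_o+d_i))² = 0.0997
δf = √((∂f/∂d_o · δd_o)² + (∂f/∂d_i · δd_i)²) = √(0.207 + 0.0937) = 0.548 cm
f = 19.62 cm, so δf/f = 0.548/19.62 = 0.0279.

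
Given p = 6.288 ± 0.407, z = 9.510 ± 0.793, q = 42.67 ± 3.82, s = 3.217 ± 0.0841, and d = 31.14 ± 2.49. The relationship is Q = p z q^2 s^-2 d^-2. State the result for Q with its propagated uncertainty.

For a monomial Q ∝ p, z, q^2, s^-2, d^-2, fractional errors add in quadrature:
  (1·δp/p)² = (1×0.0647)² = 0.00419;  (1·δz/z)² = (1×0.0834)² = 0.00695;  (2·δq/q)² = (2×0.0895)² = 0.0321;  (-2·δs/s)² = (-2×0.0261)² = 0.00273;  (-2·δd/d)² = (-2×0.0800)² = 0.0256
δQ/Q = √(0.0715) = 0.267
Q = 10.85, so δQ = 0.267 × 10.85 = 2.90.

10.85 ± 2.90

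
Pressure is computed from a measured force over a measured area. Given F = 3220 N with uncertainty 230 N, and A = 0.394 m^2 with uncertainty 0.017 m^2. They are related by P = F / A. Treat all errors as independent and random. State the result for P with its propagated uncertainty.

Each factor contributes (exponent × relative error)² to (δP/P)²:
  (1·δF/F)² = (1×0.0714)² = 0.00510;  (-1·δA/A)² = (-1×0.0431)² = 0.00186
δP/P = √(0.00696) = 0.0834
P = 8170 Pa, so δP = 0.0834 × 8170 = 682 Pa.

8170 ± 682 Pa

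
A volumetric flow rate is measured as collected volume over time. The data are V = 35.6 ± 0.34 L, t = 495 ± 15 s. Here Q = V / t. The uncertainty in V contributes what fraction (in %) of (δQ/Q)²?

(δQ/Q)² = (1·δV/V)² + (-1·δt/t)²
  V term: (1×0.00955)² = 9.12e-05
  t term: (-1×0.0303)² = 0.000918
Total = 0.00101. Share from V = 9.12e-05/0.00101 = 0.0904.

9.04%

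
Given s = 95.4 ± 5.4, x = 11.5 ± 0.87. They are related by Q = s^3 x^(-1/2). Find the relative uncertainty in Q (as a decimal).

0.174

For a monomial Q ∝ s^3, x^(-1/2), fractional errors add in quadrature:
  (3·δs/s)² = (3×0.0566)² = 0.0288;  (−½·δx/x)² = (-0.5×0.0757)² = 0.00143
δQ/Q = √(0.0303) = 0.174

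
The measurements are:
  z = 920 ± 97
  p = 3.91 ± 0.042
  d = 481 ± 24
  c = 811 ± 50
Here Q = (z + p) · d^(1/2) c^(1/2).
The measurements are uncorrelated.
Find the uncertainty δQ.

Let u = z + p = 924. δu = √(δz² + δp²) = √(9410 + 0.00176) = 97.0, so δu/u = 0.105.
Q is then a monomial in u, d, c:
δQ/Q = √((δu/u)² + (½·δd/d)² + (½·δc/c)²) = √(0.0110 + 0.000622 + 0.000950) = 0.112
Q = 5.77e+05, so δQ = 0.112 × 5.77e+05 = 64800.

64800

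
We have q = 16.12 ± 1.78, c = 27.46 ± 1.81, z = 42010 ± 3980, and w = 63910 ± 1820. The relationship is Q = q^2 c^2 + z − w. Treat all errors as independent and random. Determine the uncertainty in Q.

50600

Let p = q^2·c^2 = 195900. δp/p = √((2·δq/q)² + (2·δc/c)²) = √(0.0488 + 0.0174) = 0.257, so δp = 50400.
Q = p + z − w: δQ = √(δp² + δz² + δw²) = √(2.54e+09 + 1.58e+07 + 3.31e+06) = 50600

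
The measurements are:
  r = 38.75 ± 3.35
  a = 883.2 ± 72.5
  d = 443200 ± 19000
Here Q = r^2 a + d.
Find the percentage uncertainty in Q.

Let p = r^2·a = 1.326e+06. δp/p = √((2·δr/r)² + (1·δa/a)²) = √(0.0299 + 0.00674) = 0.191, so δp = 2.54e+05.
Q = p + d: δQ = √(δp² + δd²) = √(6.44e+10 + 3.61e+08) = 2.55e+05
Q = 1.769e+06, so δQ/Q = 2.55e+05/1.769e+06 = 0.144.

14.4%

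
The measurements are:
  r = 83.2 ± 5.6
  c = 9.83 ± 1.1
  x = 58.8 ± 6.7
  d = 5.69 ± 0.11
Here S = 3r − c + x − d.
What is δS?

18.1

Each term contributes (cᵢ δxᵢ)² to (δS)²:
  (3·δr)² = 282;  (δc)² = 1.21;  (δx)² = 44.9;  (δd)² = 0.0121
δS = √(328) = 18.1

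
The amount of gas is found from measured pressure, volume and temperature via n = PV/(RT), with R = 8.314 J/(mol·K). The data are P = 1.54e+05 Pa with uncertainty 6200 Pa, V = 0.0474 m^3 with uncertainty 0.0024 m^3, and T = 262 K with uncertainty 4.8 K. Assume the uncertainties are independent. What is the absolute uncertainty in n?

Relative error in a monomial: (δn/n)² = Σ (nᵢ · δxᵢ/xᵢ)².
  (1·δP/P)² = (1×0.0403)² = 0.00162;  (1·δV/V)² = (1×0.0506)² = 0.00256;  (-1·δT/T)² = (-1×0.0183)² = 0.000336
δn/n = √(0.00452) = 0.0672
n = 3.35 mol, so δn = 0.0672 × 3.35 = 0.225 mol.

0.225 mol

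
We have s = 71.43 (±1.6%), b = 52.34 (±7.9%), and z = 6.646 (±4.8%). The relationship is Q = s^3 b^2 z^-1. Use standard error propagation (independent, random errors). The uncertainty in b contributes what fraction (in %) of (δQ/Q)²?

(δQ/Q)² = (3·δs/s)² + (2·δb/b)² + (-1·δz/z)²
  s term: (3×0.0160)² = 0.00230
  b term: (2×0.0790)² = 0.0250
  z term: (-1×0.0480)² = 0.00230
Total = 0.0296. Share from b = 0.0250/0.0296 = 0.844.

84.4%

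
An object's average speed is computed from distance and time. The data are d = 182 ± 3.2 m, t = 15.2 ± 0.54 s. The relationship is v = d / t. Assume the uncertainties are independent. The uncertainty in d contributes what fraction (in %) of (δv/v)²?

(δv/v)² = (1·δd/d)² + (-1·δt/t)²
  d term: (1×0.0176)² = 0.000309
  t term: (-1×0.0355)² = 0.00126
Total = 0.00157. Share from d = 0.000309/0.00157 = 0.197.

19.7%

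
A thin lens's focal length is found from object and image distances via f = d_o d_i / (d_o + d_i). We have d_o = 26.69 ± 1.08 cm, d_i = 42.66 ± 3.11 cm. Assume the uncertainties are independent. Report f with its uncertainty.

16.42 ± 0.616 cm

∂f/∂d_o = (d_i/(d_o+d_i))² = 0.378;  ∂f/∂d_i = (d_o/(d_o+d_i))² = 0.148
δf = √((∂f/∂d_o · δd_o)² + (∂f/∂d_i · δd_i)²) = √(0.167 + 0.212) = 0.616 cm
f = 16.42 cm.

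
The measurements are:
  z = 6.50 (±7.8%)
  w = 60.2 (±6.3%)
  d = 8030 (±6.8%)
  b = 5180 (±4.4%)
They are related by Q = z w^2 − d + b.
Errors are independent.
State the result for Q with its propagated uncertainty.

Let p = z·w^2 = 23600. δp/p = √((1·δz/z)² + (2·δw/w)²) = √(0.00608 + 0.0159) = 0.148, so δp = 3490.
Q = p − d + b: δQ = √(δp² + δd² + δb²) = √(1.22e+07 + 2.98e+05 + 51900) = 3540
Q = 20700.

20700 ± 3540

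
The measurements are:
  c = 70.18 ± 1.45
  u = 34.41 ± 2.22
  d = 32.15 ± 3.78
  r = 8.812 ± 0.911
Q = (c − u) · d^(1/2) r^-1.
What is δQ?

Let w = c − u = 35.77. δw = √(δc² + δu²) = √(2.10 + 4.93) = 2.65, so δw/w = 0.0741.
Q is then a monomial in w, d, r:
δQ/Q = √((δw/w)² + (½·δd/d)² + (-1·δr/r)²) = √(0.00550 + 0.00346 + 0.0107) = 0.140
Q = 23.02, so δQ = 0.140 × 23.02 = 3.23.

3.23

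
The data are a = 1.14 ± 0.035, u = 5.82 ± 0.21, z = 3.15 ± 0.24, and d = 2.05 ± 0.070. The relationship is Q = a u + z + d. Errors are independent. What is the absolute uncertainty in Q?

Let p = a·u = 6.63. δp/p = √((1·δa/a)² + (1·δu/u)²) = √(0.000943 + 0.00130) = 0.0474, so δp = 0.314.
Q = p + z + d: δQ = √(δp² + δz² + δd²) = √(0.0988 + 0.0576 + 0.00490) = 0.402

0.402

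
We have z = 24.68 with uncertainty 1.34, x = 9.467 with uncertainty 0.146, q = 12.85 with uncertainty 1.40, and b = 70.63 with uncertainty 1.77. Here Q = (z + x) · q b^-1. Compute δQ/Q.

Let u = z + x = 34.15. δu = √(δz² + δx²) = √(1.80 + 0.0213) = 1.35, so δu/u = 0.0395.
Q is then a monomial in u, q, b:
δQ/Q = √((δu/u)² + (1·δq/q)² + (-1·δb/b)²) = √(0.00156 + 0.0119 + 0.000628) = 0.119

0.119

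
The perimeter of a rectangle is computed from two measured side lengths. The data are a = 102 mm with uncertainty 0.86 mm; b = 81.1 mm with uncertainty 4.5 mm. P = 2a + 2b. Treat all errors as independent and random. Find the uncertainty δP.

9.16 mm

Each term contributes (cᵢ δxᵢ)² to (δP)²:
  (2·δa)² = 2.96;  (2·δb)² = 81.0
δP = √(84.0) = 9.16 mm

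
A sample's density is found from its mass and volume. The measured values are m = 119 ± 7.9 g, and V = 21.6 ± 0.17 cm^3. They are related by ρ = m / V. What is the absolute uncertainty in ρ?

0.368 g/cm^3

Since ρ is a product/quotient, work with relative uncertainties:
  (1·δm/m)² = (1×0.0664)² = 0.00441;  (-1·δV/V)² = (-1×0.00787)² = 6.19e-05
δρ/ρ = √(0.00447) = 0.0669
ρ = 5.51 g/cm^3, so δρ = 0.0669 × 5.51 = 0.368 g/cm^3.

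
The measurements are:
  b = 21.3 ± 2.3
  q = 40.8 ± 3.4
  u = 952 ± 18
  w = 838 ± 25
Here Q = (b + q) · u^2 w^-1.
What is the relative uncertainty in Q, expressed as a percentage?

Let h = b + q = 62.1. δh = √(δb² + δq²) = √(5.29 + 11.6) = 4.10, so δh/h = 0.0661.
Q is then a monomial in h, u, w:
δQ/Q = √((δh/h)² + (2·δu/u)² + (-1·δw/w)²) = √(0.00437 + 0.00143 + 0.000890) = 0.0818

8.18%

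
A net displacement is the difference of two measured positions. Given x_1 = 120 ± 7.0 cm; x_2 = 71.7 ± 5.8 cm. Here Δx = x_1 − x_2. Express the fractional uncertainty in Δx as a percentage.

18.8%

Each term contributes (cᵢ δxᵢ)² to (δΔx)²:
  (δx_1)² = 49.0;  (δx_2)² = 33.6
δΔx = √(82.6) = 9.09 cm
Δx = 48.3 cm, so δΔx/Δx = 9.09/48.3 = 0.188.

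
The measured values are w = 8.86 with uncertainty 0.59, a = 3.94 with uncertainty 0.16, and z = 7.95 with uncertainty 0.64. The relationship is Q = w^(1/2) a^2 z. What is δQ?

For a monomial Q ∝ w^(1/2), a^2, z, fractional errors add in quadrature:
  (½·δw/w)² = (0.5×0.0666)² = 0.00111;  (2·δa/a)² = (2×0.0406)² = 0.00660;  (1·δz/z)² = (1×0.0805)² = 0.00648
δQ/Q = √(0.0142) = 0.119
Q = 367, so δQ = 0.119 × 367 = 43.8.

43.8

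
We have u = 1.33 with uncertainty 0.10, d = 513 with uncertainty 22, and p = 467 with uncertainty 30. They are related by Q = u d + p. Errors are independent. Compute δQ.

Let w = u·d = 682. δw/w = √((1·δu/u)² + (1·δd/d)²) = √(0.00565 + 0.00184) = 0.0866, so δw = 59.1.
Q = w + p: δQ = √(δw² + δp²) = √(3490 + 900) = 66.2

66.2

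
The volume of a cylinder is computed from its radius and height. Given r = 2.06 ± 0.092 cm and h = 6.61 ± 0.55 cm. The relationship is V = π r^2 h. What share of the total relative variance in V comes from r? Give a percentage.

53.5%

(δV/V)² = (2·δr/r)² + (1·δh/h)²
  r term: (2×0.0447)² = 0.00798
  h term: (1×0.0832)² = 0.00692
Total = 0.0149. Share from r = 0.00798/0.0149 = 0.535.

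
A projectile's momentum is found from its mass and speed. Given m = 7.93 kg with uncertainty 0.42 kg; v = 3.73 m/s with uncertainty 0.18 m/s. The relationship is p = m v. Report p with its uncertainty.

29.6 ± 2.12 kg·m/s

Products/powers → add relative errors in quadrature, weighted by exponent:
  (1·δm/m)² = (1×0.0530)² = 0.00281;  (1·δv/v)² = (1×0.0483)² = 0.00233
δp/p = √(0.00513) = 0.0717
p = 29.6 kg·m/s, so δp = 0.0717 × 29.6 = 2.12 kg·m/s.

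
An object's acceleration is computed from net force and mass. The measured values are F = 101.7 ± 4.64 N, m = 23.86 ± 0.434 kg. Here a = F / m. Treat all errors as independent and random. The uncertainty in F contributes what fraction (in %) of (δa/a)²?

(δa/a)² = (1·δF/F)² + (-1·δm/m)²
  F term: (1×0.0456)² = 0.00208
  m term: (-1×0.0182)² = 0.000331
Total = 0.00241. Share from F = 0.00208/0.00241 = 0.863.

86.3%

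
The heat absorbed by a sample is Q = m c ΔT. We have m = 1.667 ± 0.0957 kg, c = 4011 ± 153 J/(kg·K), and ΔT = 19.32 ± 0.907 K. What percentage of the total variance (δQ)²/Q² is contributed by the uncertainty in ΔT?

31.7%

(δQ/Q)² = (1·δm/m)² + (1·δc/c)² + (1·δΔT/ΔT)²
  m term: (1×0.0574)² = 0.00330
  c term: (1×0.0381)² = 0.00146
  ΔT term: (1×0.0469)² = 0.00220
Total = 0.00695. Share from ΔT = 0.00220/0.00695 = 0.317.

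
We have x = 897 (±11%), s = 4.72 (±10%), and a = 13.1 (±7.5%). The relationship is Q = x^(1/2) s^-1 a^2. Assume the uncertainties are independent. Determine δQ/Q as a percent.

Products/powers → add relative errors in quadrature, weighted by exponent:
  (½·δx/x)² = (0.5×0.110)² = 0.00302;  (-1·δs/s)² = (-1×0.100)² = 0.0100;  (2·δa/a)² = (2×0.0750)² = 0.0225
δQ/Q = √(0.0355) = 0.188

18.8%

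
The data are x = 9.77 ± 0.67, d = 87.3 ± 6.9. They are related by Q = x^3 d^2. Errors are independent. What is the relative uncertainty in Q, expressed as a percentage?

25.9%

Each factor contributes (exponent × relative error)² to (δQ/Q)²:
  (3·δx/x)² = (3×0.0686)² = 0.0423;  (2·δd/d)² = (2×0.0790)² = 0.0250
δQ/Q = √(0.0673) = 0.259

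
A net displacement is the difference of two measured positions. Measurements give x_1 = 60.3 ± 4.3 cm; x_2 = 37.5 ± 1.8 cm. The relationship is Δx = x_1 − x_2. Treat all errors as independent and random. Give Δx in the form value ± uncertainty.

Δx is a linear combination, so absolute uncertainties add in quadrature:
  (δx_1)² = 18.5;  (δx_2)² = 3.24
δΔx = √(21.7) = 4.66 cm
Δx = 22.8 cm.

22.8 ± 4.66 cm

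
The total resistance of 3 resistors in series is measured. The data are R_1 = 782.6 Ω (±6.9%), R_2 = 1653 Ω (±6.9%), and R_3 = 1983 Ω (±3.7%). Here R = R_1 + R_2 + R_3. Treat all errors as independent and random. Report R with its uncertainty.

Sums and differences: (δR)² = Σ (cᵢ δxᵢ)².
  (δR_1)² = 2920;  (δR_2)² = 13000;  (δR_3)² = 5380
δR = √(21300) = 146 Ω
R = 4419 Ω.

4419 ± 146 Ω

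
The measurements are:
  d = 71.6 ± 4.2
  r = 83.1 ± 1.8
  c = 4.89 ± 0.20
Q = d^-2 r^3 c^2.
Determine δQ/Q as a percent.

15.7%

Products/powers → add relative errors in quadrature, weighted by exponent:
  (-2·δd/d)² = (-2×0.0587)² = 0.0138;  (3·δr/r)² = (3×0.0217)² = 0.00422;  (2·δc/c)² = (2×0.0409)² = 0.00669
δQ/Q = √(0.0247) = 0.157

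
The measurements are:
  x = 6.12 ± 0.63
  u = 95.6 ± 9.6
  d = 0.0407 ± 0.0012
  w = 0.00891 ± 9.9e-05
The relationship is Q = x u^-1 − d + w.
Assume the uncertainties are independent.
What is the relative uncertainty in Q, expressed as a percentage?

Let p = x·u^-1 = 0.0640. δp/p = √((1·δx/x)² + (-1·δu/u)²) = √(0.0106 + 0.0101) = 0.144, so δp = 0.00921.
Q = p − d + w: δQ = √(δp² + δd² + δw²) = √(8.48e-05 + 1.44e-06 + 9.8e-09) = 0.00928
Q = 0.0322, so δQ/Q = 0.00928/0.0322 = 0.288.

28.8%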